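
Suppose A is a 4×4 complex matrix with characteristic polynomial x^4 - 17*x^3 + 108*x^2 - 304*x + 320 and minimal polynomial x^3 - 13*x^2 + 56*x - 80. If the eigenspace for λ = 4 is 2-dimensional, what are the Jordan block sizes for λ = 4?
Block sizes for λ = 4: [2, 1]

Step 1 — from the characteristic polynomial, algebraic multiplicity of λ = 4 is 3. From dim ker(A − (4)·I) = 2, there are exactly 2 Jordan blocks for λ = 4.
Step 2 — from the minimal polynomial, the factor (x − 4)^2 tells us the largest block for λ = 4 has size 2.
Step 3 — with total size 3, 2 blocks, and largest block 2, the block sizes (in nonincreasing order) are [2, 1].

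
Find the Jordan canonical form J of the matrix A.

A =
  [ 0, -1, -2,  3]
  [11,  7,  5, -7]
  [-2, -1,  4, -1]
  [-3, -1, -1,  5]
J_2(4) ⊕ J_2(4)

The characteristic polynomial is
  det(x·I − A) = x^4 - 16*x^3 + 96*x^2 - 256*x + 256 = (x - 4)^4

Eigenvalues and multiplicities (the geometric multiplicity of λ is n − rank(A − λI), which equals the number of Jordan blocks for λ):
  λ = 4: algebraic multiplicity = 4, geometric multiplicity = 2

Determining the block sizes for each eigenvalue:
  λ = 4: with am = 4 and gm = 2, the partition is not yet determined (e.g. several partitions of 4 into 2 parts exist). Let N = A − (4)·I. Computing rank(N^1) = 2, rank(N^2) = 0; the number of blocks of size ≥ j is rank(N^{j−1}) − rank(N^j), giving [2, 2]. So we have 2 block(s) of size 2 → block sizes [2, 2]

Assembling the blocks gives a Jordan form
J =
  [4, 1, 0, 0]
  [0, 4, 0, 0]
  [0, 0, 4, 1]
  [0, 0, 0, 4]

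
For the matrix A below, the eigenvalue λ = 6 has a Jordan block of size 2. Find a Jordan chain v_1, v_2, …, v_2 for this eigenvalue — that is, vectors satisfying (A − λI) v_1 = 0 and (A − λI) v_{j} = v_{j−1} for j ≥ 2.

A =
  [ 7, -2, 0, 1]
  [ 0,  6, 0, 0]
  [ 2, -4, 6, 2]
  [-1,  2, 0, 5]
A Jordan chain for λ = 6 of length 2:
v_1 = (1, 0, 2, -1)ᵀ
v_2 = (1, 0, 0, 0)ᵀ

Let N = A − (6)·I. We want v_2 with N^2 v_2 = 0 but N^1 v_2 ≠ 0; then v_{j-1} := N · v_j for j = 2, …, 2.

Pick v_2 = (1, 0, 0, 0)ᵀ.
Then v_1 = N · v_2 = (1, 0, 2, -1)ᵀ.

Sanity check: (A − (6)·I) v_1 = (0, 0, 0, 0)ᵀ = 0. ✓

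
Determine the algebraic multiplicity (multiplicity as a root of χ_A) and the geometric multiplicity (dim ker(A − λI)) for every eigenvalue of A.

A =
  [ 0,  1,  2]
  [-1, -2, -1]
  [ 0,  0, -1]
λ = -1: alg = 3, geom = 1

Step 1 — factor the characteristic polynomial to read off the algebraic multiplicities:
  χ_A(x) = (x + 1)^3

Step 2 — compute geometric multiplicities via the rank-nullity identity g(λ) = n − rank(A − λI):
  rank(A − (-1)·I) = 2, so dim ker(A − (-1)·I) = n − 2 = 1

Summary:
  λ = -1: algebraic multiplicity = 3, geometric multiplicity = 1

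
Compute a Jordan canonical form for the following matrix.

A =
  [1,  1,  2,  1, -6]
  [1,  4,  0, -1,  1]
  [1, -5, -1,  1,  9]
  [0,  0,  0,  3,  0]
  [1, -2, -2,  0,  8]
J_3(3) ⊕ J_1(3) ⊕ J_1(3)

The characteristic polynomial is
  det(x·I − A) = x^5 - 15*x^4 + 90*x^3 - 270*x^2 + 405*x - 243 = (x - 3)^5

Eigenvalues and multiplicities (the geometric multiplicity of λ is n − rank(A − λI), which equals the number of Jordan blocks for λ):
  λ = 3: algebraic multiplicity = 5, geometric multiplicity = 3

Determining the block sizes for each eigenvalue:
  λ = 3: with am = 5 and gm = 3, the partition is not yet determined (e.g. several partitions of 5 into 3 parts exist). Let N = A − (3)·I. Computing rank(N^1) = 2, rank(N^2) = 1, rank(N^3) = 0; the number of blocks of size ≥ j is rank(N^{j−1}) − rank(N^j), giving [3, 1, 1]. So we have 1 block(s) of size 3, 2 block(s) of size 1 → block sizes [3, 1, 1]

Assembling the blocks gives a Jordan form
J =
  [3, 1, 0, 0, 0]
  [0, 3, 1, 0, 0]
  [0, 0, 3, 0, 0]
  [0, 0, 0, 3, 0]
  [0, 0, 0, 0, 3]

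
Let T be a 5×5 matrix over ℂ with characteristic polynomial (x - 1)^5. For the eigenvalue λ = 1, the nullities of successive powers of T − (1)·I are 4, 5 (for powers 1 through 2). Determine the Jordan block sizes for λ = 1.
Block sizes for λ = 1: [2, 1, 1, 1]

From the dimensions of kernels of powers, the number of Jordan blocks of size at least j is d_j − d_{j−1} where d_j = dim ker(N^j) (with d_0 = 0). Computing the differences gives [4, 1].
The number of blocks of size exactly k is (#blocks of size ≥ k) − (#blocks of size ≥ k + 1), so the partition is: 3 block(s) of size 1, 1 block(s) of size 2.
In nonincreasing order the block sizes are [2, 1, 1, 1].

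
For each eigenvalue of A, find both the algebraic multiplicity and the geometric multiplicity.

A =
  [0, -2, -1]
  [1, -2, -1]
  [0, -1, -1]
λ = -1: alg = 3, geom = 1

Step 1 — factor the characteristic polynomial to read off the algebraic multiplicities:
  χ_A(x) = (x + 1)^3

Step 2 — compute geometric multiplicities via the rank-nullity identity g(λ) = n − rank(A − λI):
  rank(A − (-1)·I) = 2, so dim ker(A − (-1)·I) = n − 2 = 1

Summary:
  λ = -1: algebraic multiplicity = 3, geometric multiplicity = 1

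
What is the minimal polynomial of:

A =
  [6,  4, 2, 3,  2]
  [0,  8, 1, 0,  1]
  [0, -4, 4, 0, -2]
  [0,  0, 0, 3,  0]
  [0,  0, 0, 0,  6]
x^3 - 15*x^2 + 72*x - 108

The characteristic polynomial is χ_A(x) = (x - 6)^4*(x - 3), so the eigenvalues are known. The minimal polynomial is
  m_A(x) = Π_λ (x − λ)^{k_λ}
where k_λ is the size of the *largest* Jordan block for λ (equivalently, the smallest k with (A − λI)^k v = 0 for every generalised eigenvector v of λ).

  λ = 3: largest Jordan block has size 1, contributing (x − 3)
  λ = 6: largest Jordan block has size 2, contributing (x − 6)^2

So m_A(x) = (x - 6)^2*(x - 3) = x^3 - 15*x^2 + 72*x - 108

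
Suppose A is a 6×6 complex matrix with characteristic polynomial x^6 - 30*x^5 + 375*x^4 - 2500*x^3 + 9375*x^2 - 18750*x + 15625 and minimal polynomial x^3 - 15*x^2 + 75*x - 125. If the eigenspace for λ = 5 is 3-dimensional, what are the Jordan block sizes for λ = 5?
Block sizes for λ = 5: [3, 2, 1]

Step 1 — from the characteristic polynomial, algebraic multiplicity of λ = 5 is 6. From dim ker(A − (5)·I) = 3, there are exactly 3 Jordan blocks for λ = 5.
Step 2 — from the minimal polynomial, the factor (x − 5)^3 tells us the largest block for λ = 5 has size 3.
Step 3 — with total size 6, 3 blocks, and largest block 3, the block sizes (in nonincreasing order) are [3, 2, 1].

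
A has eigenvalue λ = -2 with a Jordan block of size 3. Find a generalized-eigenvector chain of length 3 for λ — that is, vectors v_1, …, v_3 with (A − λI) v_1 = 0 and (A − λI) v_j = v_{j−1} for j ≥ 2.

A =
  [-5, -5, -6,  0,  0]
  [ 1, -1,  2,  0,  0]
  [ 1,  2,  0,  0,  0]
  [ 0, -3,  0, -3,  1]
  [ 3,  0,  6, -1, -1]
A Jordan chain for λ = -2 of length 3:
v_1 = (-2, 0, 1, 0, 0)ᵀ
v_2 = (-3, 1, 1, 0, 3)ᵀ
v_3 = (1, 0, 0, 0, 0)ᵀ

Let N = A − (-2)·I. We want v_3 with N^3 v_3 = 0 but N^2 v_3 ≠ 0; then v_{j-1} := N · v_j for j = 3, …, 2.

Pick v_3 = (1, 0, 0, 0, 0)ᵀ.
Then v_2 = N · v_3 = (-3, 1, 1, 0, 3)ᵀ.
Then v_1 = N · v_2 = (-2, 0, 1, 0, 0)ᵀ.

Sanity check: (A − (-2)·I) v_1 = (0, 0, 0, 0, 0)ᵀ = 0. ✓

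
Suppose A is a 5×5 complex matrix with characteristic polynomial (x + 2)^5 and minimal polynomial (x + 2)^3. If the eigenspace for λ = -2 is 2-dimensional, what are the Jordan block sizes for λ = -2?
Block sizes for λ = -2: [3, 2]

Step 1 — from the characteristic polynomial, algebraic multiplicity of λ = -2 is 5. From dim ker(A − (-2)·I) = 2, there are exactly 2 Jordan blocks for λ = -2.
Step 2 — from the minimal polynomial, the factor (x + 2)^3 tells us the largest block for λ = -2 has size 3.
Step 3 — with total size 5, 2 blocks, and largest block 3, the block sizes (in nonincreasing order) are [3, 2].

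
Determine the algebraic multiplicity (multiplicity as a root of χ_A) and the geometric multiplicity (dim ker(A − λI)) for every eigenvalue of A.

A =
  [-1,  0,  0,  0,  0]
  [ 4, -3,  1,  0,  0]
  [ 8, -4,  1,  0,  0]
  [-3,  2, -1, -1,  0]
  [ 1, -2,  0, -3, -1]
λ = -1: alg = 5, geom = 2

Step 1 — factor the characteristic polynomial to read off the algebraic multiplicities:
  χ_A(x) = (x + 1)^5

Step 2 — compute geometric multiplicities via the rank-nullity identity g(λ) = n − rank(A − λI):
  rank(A − (-1)·I) = 3, so dim ker(A − (-1)·I) = n − 3 = 2

Summary:
  λ = -1: algebraic multiplicity = 5, geometric multiplicity = 2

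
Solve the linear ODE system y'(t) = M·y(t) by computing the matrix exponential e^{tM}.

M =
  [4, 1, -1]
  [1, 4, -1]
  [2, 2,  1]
e^{tM} =
  [t*exp(3*t) + exp(3*t), t*exp(3*t), -t*exp(3*t)]
  [t*exp(3*t), t*exp(3*t) + exp(3*t), -t*exp(3*t)]
  [2*t*exp(3*t), 2*t*exp(3*t), -2*t*exp(3*t) + exp(3*t)]

Strategy: write M = P · J · P⁻¹ where J is a Jordan canonical form, so e^{tM} = P · e^{tJ} · P⁻¹, and e^{tJ} can be computed block-by-block.

M has Jordan form
J =
  [3, 1, 0]
  [0, 3, 0]
  [0, 0, 3]
(up to reordering of blocks).

Per-block formulas:
  For a 1×1 block at λ = 3: exp(t · [3]) = [e^(3t)].
  For a 2×2 Jordan block J_2(3): exp(t · J_2(3)) = e^(3t)·(I + t·N), where N is the 2×2 nilpotent shift.

After assembling e^{tJ} and conjugating by P, we get:

e^{tM} =
  [t*exp(3*t) + exp(3*t), t*exp(3*t), -t*exp(3*t)]
  [t*exp(3*t), t*exp(3*t) + exp(3*t), -t*exp(3*t)]
  [2*t*exp(3*t), 2*t*exp(3*t), -2*t*exp(3*t) + exp(3*t)]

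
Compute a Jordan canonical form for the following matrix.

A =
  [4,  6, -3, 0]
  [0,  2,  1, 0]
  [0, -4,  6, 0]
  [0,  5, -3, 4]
J_3(4) ⊕ J_1(4)

The characteristic polynomial is
  det(x·I − A) = x^4 - 16*x^3 + 96*x^2 - 256*x + 256 = (x - 4)^4

Eigenvalues and multiplicities (the geometric multiplicity of λ is n − rank(A − λI), which equals the number of Jordan blocks for λ):
  λ = 4: algebraic multiplicity = 4, geometric multiplicity = 2

Determining the block sizes for each eigenvalue:
  λ = 4: with am = 4 and gm = 2, the partition is not yet determined (e.g. several partitions of 4 into 2 parts exist). Let N = A − (4)·I. Computing rank(N^1) = 2, rank(N^2) = 1, rank(N^3) = 0; the number of blocks of size ≥ j is rank(N^{j−1}) − rank(N^j), giving [2, 1, 1]. So we have 1 block(s) of size 3, 1 block(s) of size 1 → block sizes [3, 1]

Assembling the blocks gives a Jordan form
J =
  [4, 1, 0, 0]
  [0, 4, 1, 0]
  [0, 0, 4, 0]
  [0, 0, 0, 4]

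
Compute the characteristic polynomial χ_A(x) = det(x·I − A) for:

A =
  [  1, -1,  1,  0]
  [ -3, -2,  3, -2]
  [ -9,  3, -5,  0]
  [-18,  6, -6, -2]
x^4 + 8*x^3 + 24*x^2 + 32*x + 16

Expanding det(x·I − A) (e.g. by cofactor expansion or by noting that A is similar to its Jordan form J, which has the same characteristic polynomial as A) gives
  χ_A(x) = x^4 + 8*x^3 + 24*x^2 + 32*x + 16
which factors as (x + 2)^4. The eigenvalues (with algebraic multiplicities) are λ = -2 with multiplicity 4.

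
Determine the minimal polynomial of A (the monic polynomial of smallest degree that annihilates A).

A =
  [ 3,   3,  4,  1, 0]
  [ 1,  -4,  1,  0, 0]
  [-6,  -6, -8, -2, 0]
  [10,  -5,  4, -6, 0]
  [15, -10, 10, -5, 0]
x^4 + 15*x^3 + 75*x^2 + 125*x

The characteristic polynomial is χ_A(x) = x^2*(x + 5)^3, so the eigenvalues are known. The minimal polynomial is
  m_A(x) = Π_λ (x − λ)^{k_λ}
where k_λ is the size of the *largest* Jordan block for λ (equivalently, the smallest k with (A − λI)^k v = 0 for every generalised eigenvector v of λ).

  λ = -5: largest Jordan block has size 3, contributing (x + 5)^3
  λ = 0: largest Jordan block has size 1, contributing (x − 0)

So m_A(x) = x*(x + 5)^3 = x^4 + 15*x^3 + 75*x^2 + 125*x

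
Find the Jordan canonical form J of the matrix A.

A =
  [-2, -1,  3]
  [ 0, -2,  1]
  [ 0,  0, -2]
J_3(-2)

The characteristic polynomial is
  det(x·I − A) = x^3 + 6*x^2 + 12*x + 8 = (x + 2)^3

Eigenvalues and multiplicities (the geometric multiplicity of λ is n − rank(A − λI), which equals the number of Jordan blocks for λ):
  λ = -2: algebraic multiplicity = 3, geometric multiplicity = 1

Determining the block sizes for each eigenvalue:
  λ = -2: one block (gm = 1), so the single block has size am = 3 → block sizes [3]

Assembling the blocks gives a Jordan form
J =
  [-2,  1,  0]
  [ 0, -2,  1]
  [ 0,  0, -2]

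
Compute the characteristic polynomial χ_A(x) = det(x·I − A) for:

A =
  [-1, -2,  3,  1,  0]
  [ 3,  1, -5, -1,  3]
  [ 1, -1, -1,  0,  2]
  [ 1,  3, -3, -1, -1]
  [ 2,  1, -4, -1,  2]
x^5

Expanding det(x·I − A) (e.g. by cofactor expansion or by noting that A is similar to its Jordan form J, which has the same characteristic polynomial as A) gives
  χ_A(x) = x^5
which factors as x^5. The eigenvalues (with algebraic multiplicities) are λ = 0 with multiplicity 5.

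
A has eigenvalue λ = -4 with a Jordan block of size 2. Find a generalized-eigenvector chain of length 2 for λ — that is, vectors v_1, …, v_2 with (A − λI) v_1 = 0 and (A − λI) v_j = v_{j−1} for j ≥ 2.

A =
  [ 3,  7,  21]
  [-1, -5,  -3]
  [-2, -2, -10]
A Jordan chain for λ = -4 of length 2:
v_1 = (7, -1, -2)ᵀ
v_2 = (1, 0, 0)ᵀ

Let N = A − (-4)·I. We want v_2 with N^2 v_2 = 0 but N^1 v_2 ≠ 0; then v_{j-1} := N · v_j for j = 2, …, 2.

Pick v_2 = (1, 0, 0)ᵀ.
Then v_1 = N · v_2 = (7, -1, -2)ᵀ.

Sanity check: (A − (-4)·I) v_1 = (0, 0, 0)ᵀ = 0. ✓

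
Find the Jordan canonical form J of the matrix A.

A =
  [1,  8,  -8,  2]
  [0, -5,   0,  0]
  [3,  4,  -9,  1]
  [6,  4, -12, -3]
J_1(-5) ⊕ J_1(-5) ⊕ J_2(-3)

The characteristic polynomial is
  det(x·I − A) = x^4 + 16*x^3 + 94*x^2 + 240*x + 225 = (x + 3)^2*(x + 5)^2

Eigenvalues and multiplicities (the geometric multiplicity of λ is n − rank(A − λI), which equals the number of Jordan blocks for λ):
  λ = -5: algebraic multiplicity = 2, geometric multiplicity = 2
  λ = -3: algebraic multiplicity = 2, geometric multiplicity = 1

Determining the block sizes for each eigenvalue:
  λ = -5: gm = am = 2, so every block has size 1 → block sizes [1, 1]
  λ = -3: one block (gm = 1), so the single block has size am = 2 → block sizes [2]

Assembling the blocks gives a Jordan form
J =
  [-5,  0,  0,  0]
  [ 0, -5,  0,  0]
  [ 0,  0, -3,  1]
  [ 0,  0,  0, -3]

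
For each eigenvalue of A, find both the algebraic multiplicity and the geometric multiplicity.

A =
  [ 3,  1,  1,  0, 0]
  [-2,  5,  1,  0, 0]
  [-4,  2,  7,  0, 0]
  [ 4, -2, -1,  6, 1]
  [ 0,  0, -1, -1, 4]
λ = 5: alg = 5, geom = 2

Step 1 — factor the characteristic polynomial to read off the algebraic multiplicities:
  χ_A(x) = (x - 5)^5

Step 2 — compute geometric multiplicities via the rank-nullity identity g(λ) = n − rank(A − λI):
  rank(A − (5)·I) = 3, so dim ker(A − (5)·I) = n − 3 = 2

Summary:
  λ = 5: algebraic multiplicity = 5, geometric multiplicity = 2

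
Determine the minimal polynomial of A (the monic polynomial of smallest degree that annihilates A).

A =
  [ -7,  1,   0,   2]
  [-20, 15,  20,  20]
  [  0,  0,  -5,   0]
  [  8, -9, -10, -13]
x^3 + 5*x^2 - 25*x - 125

The characteristic polynomial is χ_A(x) = (x - 5)*(x + 5)^3, so the eigenvalues are known. The minimal polynomial is
  m_A(x) = Π_λ (x − λ)^{k_λ}
where k_λ is the size of the *largest* Jordan block for λ (equivalently, the smallest k with (A − λI)^k v = 0 for every generalised eigenvector v of λ).

  λ = -5: largest Jordan block has size 2, contributing (x + 5)^2
  λ = 5: largest Jordan block has size 1, contributing (x − 5)

So m_A(x) = (x - 5)*(x + 5)^2 = x^3 + 5*x^2 - 25*x - 125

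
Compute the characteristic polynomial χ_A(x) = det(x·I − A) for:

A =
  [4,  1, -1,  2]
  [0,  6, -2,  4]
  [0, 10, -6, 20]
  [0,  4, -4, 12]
x^4 - 16*x^3 + 96*x^2 - 256*x + 256

Expanding det(x·I − A) (e.g. by cofactor expansion or by noting that A is similar to its Jordan form J, which has the same characteristic polynomial as A) gives
  χ_A(x) = x^4 - 16*x^3 + 96*x^2 - 256*x + 256
which factors as (x - 4)^4. The eigenvalues (with algebraic multiplicities) are λ = 4 with multiplicity 4.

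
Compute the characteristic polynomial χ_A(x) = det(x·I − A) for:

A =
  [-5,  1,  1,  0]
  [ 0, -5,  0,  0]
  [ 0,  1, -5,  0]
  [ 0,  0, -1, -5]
x^4 + 20*x^3 + 150*x^2 + 500*x + 625

Expanding det(x·I − A) (e.g. by cofactor expansion or by noting that A is similar to its Jordan form J, which has the same characteristic polynomial as A) gives
  χ_A(x) = x^4 + 20*x^3 + 150*x^2 + 500*x + 625
which factors as (x + 5)^4. The eigenvalues (with algebraic multiplicities) are λ = -5 with multiplicity 4.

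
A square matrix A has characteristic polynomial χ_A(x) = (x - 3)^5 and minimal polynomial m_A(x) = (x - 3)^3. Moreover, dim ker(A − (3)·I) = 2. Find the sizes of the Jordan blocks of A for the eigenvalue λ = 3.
Block sizes for λ = 3: [3, 2]

Step 1 — from the characteristic polynomial, algebraic multiplicity of λ = 3 is 5. From dim ker(A − (3)·I) = 2, there are exactly 2 Jordan blocks for λ = 3.
Step 2 — from the minimal polynomial, the factor (x − 3)^3 tells us the largest block for λ = 3 has size 3.
Step 3 — with total size 5, 2 blocks, and largest block 3, the block sizes (in nonincreasing order) are [3, 2].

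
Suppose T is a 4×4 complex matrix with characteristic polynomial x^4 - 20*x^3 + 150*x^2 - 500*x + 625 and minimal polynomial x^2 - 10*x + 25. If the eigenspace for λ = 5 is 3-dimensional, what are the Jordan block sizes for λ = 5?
Block sizes for λ = 5: [2, 1, 1]

Step 1 — from the characteristic polynomial, algebraic multiplicity of λ = 5 is 4. From dim ker(T − (5)·I) = 3, there are exactly 3 Jordan blocks for λ = 5.
Step 2 — from the minimal polynomial, the factor (x − 5)^2 tells us the largest block for λ = 5 has size 2.
Step 3 — with total size 4, 3 blocks, and largest block 2, the block sizes (in nonincreasing order) are [2, 1, 1].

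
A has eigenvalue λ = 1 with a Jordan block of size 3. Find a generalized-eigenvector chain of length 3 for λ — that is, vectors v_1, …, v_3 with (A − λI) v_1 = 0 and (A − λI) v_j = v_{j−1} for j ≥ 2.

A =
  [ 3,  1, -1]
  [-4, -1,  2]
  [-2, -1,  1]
A Jordan chain for λ = 1 of length 3:
v_1 = (2, -4, 0)ᵀ
v_2 = (2, -4, -2)ᵀ
v_3 = (1, 0, 0)ᵀ

Let N = A − (1)·I. We want v_3 with N^3 v_3 = 0 but N^2 v_3 ≠ 0; then v_{j-1} := N · v_j for j = 3, …, 2.

Pick v_3 = (1, 0, 0)ᵀ.
Then v_2 = N · v_3 = (2, -4, -2)ᵀ.
Then v_1 = N · v_2 = (2, -4, 0)ᵀ.

Sanity check: (A − (1)·I) v_1 = (0, 0, 0)ᵀ = 0. ✓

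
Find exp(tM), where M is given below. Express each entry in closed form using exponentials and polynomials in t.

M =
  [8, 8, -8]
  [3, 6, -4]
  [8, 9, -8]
e^{tM} =
  [-2*t^2*exp(2*t) + 6*t*exp(2*t) + exp(2*t), 4*t^2*exp(2*t) + 8*t*exp(2*t), -8*t*exp(2*t)]
  [-t^2*exp(2*t) + 3*t*exp(2*t), 2*t^2*exp(2*t) + 4*t*exp(2*t) + exp(2*t), -4*t*exp(2*t)]
  [-5*t^2*exp(2*t)/2 + 8*t*exp(2*t), 5*t^2*exp(2*t) + 9*t*exp(2*t), -10*t*exp(2*t) + exp(2*t)]

Strategy: write M = P · J · P⁻¹ where J is a Jordan canonical form, so e^{tM} = P · e^{tJ} · P⁻¹, and e^{tJ} can be computed block-by-block.

M has Jordan form
J =
  [2, 1, 0]
  [0, 2, 1]
  [0, 0, 2]
(up to reordering of blocks).

Per-block formulas:
  For a 3×3 Jordan block J_3(2): exp(t · J_3(2)) = e^(2t)·(I + t·N + (t^2/2)·N^2), where N is the 3×3 nilpotent shift.

After assembling e^{tJ} and conjugating by P, we get:

e^{tM} =
  [-2*t^2*exp(2*t) + 6*t*exp(2*t) + exp(2*t), 4*t^2*exp(2*t) + 8*t*exp(2*t), -8*t*exp(2*t)]
  [-t^2*exp(2*t) + 3*t*exp(2*t), 2*t^2*exp(2*t) + 4*t*exp(2*t) + exp(2*t), -4*t*exp(2*t)]
  [-5*t^2*exp(2*t)/2 + 8*t*exp(2*t), 5*t^2*exp(2*t) + 9*t*exp(2*t), -10*t*exp(2*t) + exp(2*t)]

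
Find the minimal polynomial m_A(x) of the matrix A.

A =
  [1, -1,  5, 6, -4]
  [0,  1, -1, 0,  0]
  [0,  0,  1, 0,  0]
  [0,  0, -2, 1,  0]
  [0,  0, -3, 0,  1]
x^3 - 3*x^2 + 3*x - 1

The characteristic polynomial is χ_A(x) = (x - 1)^5, so the eigenvalues are known. The minimal polynomial is
  m_A(x) = Π_λ (x − λ)^{k_λ}
where k_λ is the size of the *largest* Jordan block for λ (equivalently, the smallest k with (A − λI)^k v = 0 for every generalised eigenvector v of λ).

  λ = 1: largest Jordan block has size 3, contributing (x − 1)^3

So m_A(x) = (x - 1)^3 = x^3 - 3*x^2 + 3*x - 1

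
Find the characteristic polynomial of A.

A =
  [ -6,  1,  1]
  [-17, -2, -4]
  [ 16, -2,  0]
x^3 + 8*x^2 + 5*x - 50

Expanding det(x·I − A) (e.g. by cofactor expansion or by noting that A is similar to its Jordan form J, which has the same characteristic polynomial as A) gives
  χ_A(x) = x^3 + 8*x^2 + 5*x - 50
which factors as (x - 2)*(x + 5)^2. The eigenvalues (with algebraic multiplicities) are λ = -5 with multiplicity 2, λ = 2 with multiplicity 1.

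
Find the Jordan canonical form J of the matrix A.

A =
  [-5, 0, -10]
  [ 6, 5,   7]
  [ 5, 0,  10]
J_1(0) ⊕ J_2(5)

The characteristic polynomial is
  det(x·I − A) = x^3 - 10*x^2 + 25*x = x*(x - 5)^2

Eigenvalues and multiplicities (the geometric multiplicity of λ is n − rank(A − λI), which equals the number of Jordan blocks for λ):
  λ = 0: algebraic multiplicity = 1, geometric multiplicity = 1
  λ = 5: algebraic multiplicity = 2, geometric multiplicity = 1

Determining the block sizes for each eigenvalue:
  λ = 0: one block (gm = 1), so the single block has size am = 1 → block sizes [1]
  λ = 5: one block (gm = 1), so the single block has size am = 2 → block sizes [2]

Assembling the blocks gives a Jordan form
J =
  [0, 0, 0]
  [0, 5, 1]
  [0, 0, 5]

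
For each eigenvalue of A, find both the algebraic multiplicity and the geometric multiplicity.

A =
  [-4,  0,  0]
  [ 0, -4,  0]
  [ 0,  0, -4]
λ = -4: alg = 3, geom = 3

Step 1 — factor the characteristic polynomial to read off the algebraic multiplicities:
  χ_A(x) = (x + 4)^3

Step 2 — compute geometric multiplicities via the rank-nullity identity g(λ) = n − rank(A − λI):
  rank(A − (-4)·I) = 0, so dim ker(A − (-4)·I) = n − 0 = 3

Summary:
  λ = -4: algebraic multiplicity = 3, geometric multiplicity = 3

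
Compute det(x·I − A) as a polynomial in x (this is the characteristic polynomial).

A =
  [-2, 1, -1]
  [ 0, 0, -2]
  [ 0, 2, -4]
x^3 + 6*x^2 + 12*x + 8

Expanding det(x·I − A) (e.g. by cofactor expansion or by noting that A is similar to its Jordan form J, which has the same characteristic polynomial as A) gives
  χ_A(x) = x^3 + 6*x^2 + 12*x + 8
which factors as (x + 2)^3. The eigenvalues (with algebraic multiplicities) are λ = -2 with multiplicity 3.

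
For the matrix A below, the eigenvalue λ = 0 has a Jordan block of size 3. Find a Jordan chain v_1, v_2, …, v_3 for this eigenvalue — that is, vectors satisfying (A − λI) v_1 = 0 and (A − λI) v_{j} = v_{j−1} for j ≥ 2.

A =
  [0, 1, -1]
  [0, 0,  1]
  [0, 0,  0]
A Jordan chain for λ = 0 of length 3:
v_1 = (1, 0, 0)ᵀ
v_2 = (-1, 1, 0)ᵀ
v_3 = (0, 0, 1)ᵀ

Let N = A − (0)·I. We want v_3 with N^3 v_3 = 0 but N^2 v_3 ≠ 0; then v_{j-1} := N · v_j for j = 3, …, 2.

Pick v_3 = (0, 0, 1)ᵀ.
Then v_2 = N · v_3 = (-1, 1, 0)ᵀ.
Then v_1 = N · v_2 = (1, 0, 0)ᵀ.

Sanity check: (A − (0)·I) v_1 = (0, 0, 0)ᵀ = 0. ✓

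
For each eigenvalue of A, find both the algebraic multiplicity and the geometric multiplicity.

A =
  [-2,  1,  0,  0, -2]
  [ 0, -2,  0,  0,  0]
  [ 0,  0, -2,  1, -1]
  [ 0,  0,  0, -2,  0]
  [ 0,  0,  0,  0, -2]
λ = -2: alg = 5, geom = 3

Step 1 — factor the characteristic polynomial to read off the algebraic multiplicities:
  χ_A(x) = (x + 2)^5

Step 2 — compute geometric multiplicities via the rank-nullity identity g(λ) = n − rank(A − λI):
  rank(A − (-2)·I) = 2, so dim ker(A − (-2)·I) = n − 2 = 3

Summary:
  λ = -2: algebraic multiplicity = 5, geometric multiplicity = 3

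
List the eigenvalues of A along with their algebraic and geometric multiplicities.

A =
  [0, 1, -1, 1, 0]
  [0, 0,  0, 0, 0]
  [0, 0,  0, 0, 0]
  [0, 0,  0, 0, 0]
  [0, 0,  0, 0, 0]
λ = 0: alg = 5, geom = 4

Step 1 — factor the characteristic polynomial to read off the algebraic multiplicities:
  χ_A(x) = x^5

Step 2 — compute geometric multiplicities via the rank-nullity identity g(λ) = n − rank(A − λI):
  rank(A − (0)·I) = 1, so dim ker(A − (0)·I) = n − 1 = 4

Summary:
  λ = 0: algebraic multiplicity = 5, geometric multiplicity = 4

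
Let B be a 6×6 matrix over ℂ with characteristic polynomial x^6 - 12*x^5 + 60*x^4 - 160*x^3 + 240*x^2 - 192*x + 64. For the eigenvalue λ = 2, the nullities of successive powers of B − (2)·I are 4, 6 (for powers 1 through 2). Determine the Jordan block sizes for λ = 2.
Block sizes for λ = 2: [2, 2, 1, 1]

From the dimensions of kernels of powers, the number of Jordan blocks of size at least j is d_j − d_{j−1} where d_j = dim ker(N^j) (with d_0 = 0). Computing the differences gives [4, 2].
The number of blocks of size exactly k is (#blocks of size ≥ k) − (#blocks of size ≥ k + 1), so the partition is: 2 block(s) of size 1, 2 block(s) of size 2.
In nonincreasing order the block sizes are [2, 2, 1, 1].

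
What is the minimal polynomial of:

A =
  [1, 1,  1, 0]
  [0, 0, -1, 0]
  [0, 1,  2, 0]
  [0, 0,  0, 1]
x^2 - 2*x + 1

The characteristic polynomial is χ_A(x) = (x - 1)^4, so the eigenvalues are known. The minimal polynomial is
  m_A(x) = Π_λ (x − λ)^{k_λ}
where k_λ is the size of the *largest* Jordan block for λ (equivalently, the smallest k with (A − λI)^k v = 0 for every generalised eigenvector v of λ).

  λ = 1: largest Jordan block has size 2, contributing (x − 1)^2

So m_A(x) = (x - 1)^2 = x^2 - 2*x + 1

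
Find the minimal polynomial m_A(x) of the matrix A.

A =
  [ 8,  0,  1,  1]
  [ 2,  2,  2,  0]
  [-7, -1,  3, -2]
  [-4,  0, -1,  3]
x^3 - 12*x^2 + 48*x - 64

The characteristic polynomial is χ_A(x) = (x - 4)^4, so the eigenvalues are known. The minimal polynomial is
  m_A(x) = Π_λ (x − λ)^{k_λ}
where k_λ is the size of the *largest* Jordan block for λ (equivalently, the smallest k with (A − λI)^k v = 0 for every generalised eigenvector v of λ).

  λ = 4: largest Jordan block has size 3, contributing (x − 4)^3

So m_A(x) = (x - 4)^3 = x^3 - 12*x^2 + 48*x - 64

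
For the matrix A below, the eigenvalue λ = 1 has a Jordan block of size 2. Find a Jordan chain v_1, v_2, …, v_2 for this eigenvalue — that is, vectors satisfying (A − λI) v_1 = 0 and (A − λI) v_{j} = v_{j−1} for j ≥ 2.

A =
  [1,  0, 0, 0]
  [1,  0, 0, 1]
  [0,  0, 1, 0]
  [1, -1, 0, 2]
A Jordan chain for λ = 1 of length 2:
v_1 = (0, 1, 0, 1)ᵀ
v_2 = (1, 0, 0, 0)ᵀ

Let N = A − (1)·I. We want v_2 with N^2 v_2 = 0 but N^1 v_2 ≠ 0; then v_{j-1} := N · v_j for j = 2, …, 2.

Pick v_2 = (1, 0, 0, 0)ᵀ.
Then v_1 = N · v_2 = (0, 1, 0, 1)ᵀ.

Sanity check: (A − (1)·I) v_1 = (0, 0, 0, 0)ᵀ = 0. ✓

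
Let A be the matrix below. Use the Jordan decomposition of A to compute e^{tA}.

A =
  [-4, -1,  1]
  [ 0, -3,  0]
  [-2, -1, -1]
e^{tA} =
  [-exp(-2*t) + 2*exp(-3*t), -t*exp(-3*t), exp(-2*t) - exp(-3*t)]
  [0, exp(-3*t), 0]
  [-2*exp(-2*t) + 2*exp(-3*t), -t*exp(-3*t), 2*exp(-2*t) - exp(-3*t)]

Strategy: write A = P · J · P⁻¹ where J is a Jordan canonical form, so e^{tA} = P · e^{tJ} · P⁻¹, and e^{tJ} can be computed block-by-block.

A has Jordan form
J =
  [-3,  1,  0]
  [ 0, -3,  0]
  [ 0,  0, -2]
(up to reordering of blocks).

Per-block formulas:
  For a 1×1 block at λ = -2: exp(t · [-2]) = [e^(-2t)].
  For a 2×2 Jordan block J_2(-3): exp(t · J_2(-3)) = e^(-3t)·(I + t·N), where N is the 2×2 nilpotent shift.

After assembling e^{tJ} and conjugating by P, we get:

e^{tA} =
  [-exp(-2*t) + 2*exp(-3*t), -t*exp(-3*t), exp(-2*t) - exp(-3*t)]
  [0, exp(-3*t), 0]
  [-2*exp(-2*t) + 2*exp(-3*t), -t*exp(-3*t), 2*exp(-2*t) - exp(-3*t)]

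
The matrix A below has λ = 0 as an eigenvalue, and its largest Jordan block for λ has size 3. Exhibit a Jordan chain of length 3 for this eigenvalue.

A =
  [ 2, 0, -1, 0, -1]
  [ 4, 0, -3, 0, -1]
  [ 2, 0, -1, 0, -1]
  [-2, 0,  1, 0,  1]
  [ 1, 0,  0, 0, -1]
A Jordan chain for λ = 0 of length 3:
v_1 = (1, 1, 1, -1, 1)ᵀ
v_2 = (2, 4, 2, -2, 1)ᵀ
v_3 = (1, 0, 0, 0, 0)ᵀ

Let N = A − (0)·I. We want v_3 with N^3 v_3 = 0 but N^2 v_3 ≠ 0; then v_{j-1} := N · v_j for j = 3, …, 2.

Pick v_3 = (1, 0, 0, 0, 0)ᵀ.
Then v_2 = N · v_3 = (2, 4, 2, -2, 1)ᵀ.
Then v_1 = N · v_2 = (1, 1, 1, -1, 1)ᵀ.

Sanity check: (A − (0)·I) v_1 = (0, 0, 0, 0, 0)ᵀ = 0. ✓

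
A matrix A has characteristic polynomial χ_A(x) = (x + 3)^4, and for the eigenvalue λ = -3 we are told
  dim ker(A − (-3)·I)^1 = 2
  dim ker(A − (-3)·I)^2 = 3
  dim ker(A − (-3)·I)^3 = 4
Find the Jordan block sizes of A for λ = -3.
Block sizes for λ = -3: [3, 1]

From the dimensions of kernels of powers, the number of Jordan blocks of size at least j is d_j − d_{j−1} where d_j = dim ker(N^j) (with d_0 = 0). Computing the differences gives [2, 1, 1].
The number of blocks of size exactly k is (#blocks of size ≥ k) − (#blocks of size ≥ k + 1), so the partition is: 1 block(s) of size 1, 1 block(s) of size 3.
In nonincreasing order the block sizes are [3, 1].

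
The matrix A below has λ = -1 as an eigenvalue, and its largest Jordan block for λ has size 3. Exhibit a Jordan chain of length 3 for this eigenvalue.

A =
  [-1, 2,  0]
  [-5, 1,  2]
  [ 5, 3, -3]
A Jordan chain for λ = -1 of length 3:
v_1 = (-10, 0, -25)ᵀ
v_2 = (0, -5, 5)ᵀ
v_3 = (1, 0, 0)ᵀ

Let N = A − (-1)·I. We want v_3 with N^3 v_3 = 0 but N^2 v_3 ≠ 0; then v_{j-1} := N · v_j for j = 3, …, 2.

Pick v_3 = (1, 0, 0)ᵀ.
Then v_2 = N · v_3 = (0, -5, 5)ᵀ.
Then v_1 = N · v_2 = (-10, 0, -25)ᵀ.

Sanity check: (A − (-1)·I) v_1 = (0, 0, 0)ᵀ = 0. ✓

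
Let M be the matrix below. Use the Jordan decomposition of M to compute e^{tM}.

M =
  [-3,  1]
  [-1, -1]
e^{tM} =
  [-t*exp(-2*t) + exp(-2*t), t*exp(-2*t)]
  [-t*exp(-2*t), t*exp(-2*t) + exp(-2*t)]

Strategy: write M = P · J · P⁻¹ where J is a Jordan canonical form, so e^{tM} = P · e^{tJ} · P⁻¹, and e^{tJ} can be computed block-by-block.

M has Jordan form
J =
  [-2,  1]
  [ 0, -2]
(up to reordering of blocks).

Per-block formulas:
  For a 2×2 Jordan block J_2(-2): exp(t · J_2(-2)) = e^(-2t)·(I + t·N), where N is the 2×2 nilpotent shift.

After assembling e^{tJ} and conjugating by P, we get:

e^{tM} =
  [-t*exp(-2*t) + exp(-2*t), t*exp(-2*t)]
  [-t*exp(-2*t), t*exp(-2*t) + exp(-2*t)]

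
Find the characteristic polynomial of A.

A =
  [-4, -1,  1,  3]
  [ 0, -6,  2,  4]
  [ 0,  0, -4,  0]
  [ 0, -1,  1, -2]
x^4 + 16*x^3 + 96*x^2 + 256*x + 256

Expanding det(x·I − A) (e.g. by cofactor expansion or by noting that A is similar to its Jordan form J, which has the same characteristic polynomial as A) gives
  χ_A(x) = x^4 + 16*x^3 + 96*x^2 + 256*x + 256
which factors as (x + 4)^4. The eigenvalues (with algebraic multiplicities) are λ = -4 with multiplicity 4.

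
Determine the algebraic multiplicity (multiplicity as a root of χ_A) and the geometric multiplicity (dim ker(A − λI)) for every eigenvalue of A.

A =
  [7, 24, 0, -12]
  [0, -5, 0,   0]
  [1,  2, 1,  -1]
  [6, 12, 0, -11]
λ = -5: alg = 2, geom = 2; λ = 1: alg = 2, geom = 1

Step 1 — factor the characteristic polynomial to read off the algebraic multiplicities:
  χ_A(x) = (x - 1)^2*(x + 5)^2

Step 2 — compute geometric multiplicities via the rank-nullity identity g(λ) = n − rank(A − λI):
  rank(A − (-5)·I) = 2, so dim ker(A − (-5)·I) = n − 2 = 2
  rank(A − (1)·I) = 3, so dim ker(A − (1)·I) = n − 3 = 1

Summary:
  λ = -5: algebraic multiplicity = 2, geometric multiplicity = 2
  λ = 1: algebraic multiplicity = 2, geometric multiplicity = 1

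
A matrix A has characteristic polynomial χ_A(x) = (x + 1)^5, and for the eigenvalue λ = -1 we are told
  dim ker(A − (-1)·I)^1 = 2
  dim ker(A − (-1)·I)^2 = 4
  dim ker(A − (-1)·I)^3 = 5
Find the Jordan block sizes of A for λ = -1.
Block sizes for λ = -1: [3, 2]

From the dimensions of kernels of powers, the number of Jordan blocks of size at least j is d_j − d_{j−1} where d_j = dim ker(N^j) (with d_0 = 0). Computing the differences gives [2, 2, 1].
The number of blocks of size exactly k is (#blocks of size ≥ k) − (#blocks of size ≥ k + 1), so the partition is: 1 block(s) of size 2, 1 block(s) of size 3.
In nonincreasing order the block sizes are [3, 2].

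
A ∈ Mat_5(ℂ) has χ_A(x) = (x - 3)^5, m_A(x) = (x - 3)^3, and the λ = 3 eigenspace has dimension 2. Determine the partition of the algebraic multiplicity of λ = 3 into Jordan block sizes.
Block sizes for λ = 3: [3, 2]

Step 1 — from the characteristic polynomial, algebraic multiplicity of λ = 3 is 5. From dim ker(A − (3)·I) = 2, there are exactly 2 Jordan blocks for λ = 3.
Step 2 — from the minimal polynomial, the factor (x − 3)^3 tells us the largest block for λ = 3 has size 3.
Step 3 — with total size 5, 2 blocks, and largest block 3, the block sizes (in nonincreasing order) are [3, 2].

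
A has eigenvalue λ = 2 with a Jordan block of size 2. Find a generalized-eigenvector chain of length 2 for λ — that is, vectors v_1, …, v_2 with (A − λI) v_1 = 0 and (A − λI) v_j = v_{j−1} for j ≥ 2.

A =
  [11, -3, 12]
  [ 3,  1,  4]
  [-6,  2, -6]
A Jordan chain for λ = 2 of length 2:
v_1 = (9, 3, -6)ᵀ
v_2 = (1, 0, 0)ᵀ

Let N = A − (2)·I. We want v_2 with N^2 v_2 = 0 but N^1 v_2 ≠ 0; then v_{j-1} := N · v_j for j = 2, …, 2.

Pick v_2 = (1, 0, 0)ᵀ.
Then v_1 = N · v_2 = (9, 3, -6)ᵀ.

Sanity check: (A − (2)·I) v_1 = (0, 0, 0)ᵀ = 0. ✓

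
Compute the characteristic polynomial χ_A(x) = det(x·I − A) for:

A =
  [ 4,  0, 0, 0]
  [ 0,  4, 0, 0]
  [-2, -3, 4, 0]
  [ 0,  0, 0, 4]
x^4 - 16*x^3 + 96*x^2 - 256*x + 256

Expanding det(x·I − A) (e.g. by cofactor expansion or by noting that A is similar to its Jordan form J, which has the same characteristic polynomial as A) gives
  χ_A(x) = x^4 - 16*x^3 + 96*x^2 - 256*x + 256
which factors as (x - 4)^4. The eigenvalues (with algebraic multiplicities) are λ = 4 with multiplicity 4.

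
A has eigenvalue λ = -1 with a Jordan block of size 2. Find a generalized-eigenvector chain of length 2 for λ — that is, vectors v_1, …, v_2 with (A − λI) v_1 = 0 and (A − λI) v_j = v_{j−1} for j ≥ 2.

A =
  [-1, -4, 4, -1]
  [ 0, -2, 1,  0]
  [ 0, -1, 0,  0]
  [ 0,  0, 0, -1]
A Jordan chain for λ = -1 of length 2:
v_1 = (-4, -1, -1, 0)ᵀ
v_2 = (0, 1, 0, 0)ᵀ

Let N = A − (-1)·I. We want v_2 with N^2 v_2 = 0 but N^1 v_2 ≠ 0; then v_{j-1} := N · v_j for j = 2, …, 2.

Pick v_2 = (0, 1, 0, 0)ᵀ.
Then v_1 = N · v_2 = (-4, -1, -1, 0)ᵀ.

Sanity check: (A − (-1)·I) v_1 = (0, 0, 0, 0)ᵀ = 0. ✓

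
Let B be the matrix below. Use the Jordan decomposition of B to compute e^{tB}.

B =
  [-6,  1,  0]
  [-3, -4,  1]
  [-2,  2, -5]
e^{tB} =
  [-t^2*exp(-5*t) - t*exp(-5*t) + exp(-5*t), t*exp(-5*t), t^2*exp(-5*t)/2]
  [-t^2*exp(-5*t) - 3*t*exp(-5*t), t*exp(-5*t) + exp(-5*t), t^2*exp(-5*t)/2 + t*exp(-5*t)]
  [-2*t^2*exp(-5*t) - 2*t*exp(-5*t), 2*t*exp(-5*t), t^2*exp(-5*t) + exp(-5*t)]

Strategy: write B = P · J · P⁻¹ where J is a Jordan canonical form, so e^{tB} = P · e^{tJ} · P⁻¹, and e^{tJ} can be computed block-by-block.

B has Jordan form
J =
  [-5,  1,  0]
  [ 0, -5,  1]
  [ 0,  0, -5]
(up to reordering of blocks).

Per-block formulas:
  For a 3×3 Jordan block J_3(-5): exp(t · J_3(-5)) = e^(-5t)·(I + t·N + (t^2/2)·N^2), where N is the 3×3 nilpotent shift.

After assembling e^{tJ} and conjugating by P, we get:

e^{tB} =
  [-t^2*exp(-5*t) - t*exp(-5*t) + exp(-5*t), t*exp(-5*t), t^2*exp(-5*t)/2]
  [-t^2*exp(-5*t) - 3*t*exp(-5*t), t*exp(-5*t) + exp(-5*t), t^2*exp(-5*t)/2 + t*exp(-5*t)]
  [-2*t^2*exp(-5*t) - 2*t*exp(-5*t), 2*t*exp(-5*t), t^2*exp(-5*t) + exp(-5*t)]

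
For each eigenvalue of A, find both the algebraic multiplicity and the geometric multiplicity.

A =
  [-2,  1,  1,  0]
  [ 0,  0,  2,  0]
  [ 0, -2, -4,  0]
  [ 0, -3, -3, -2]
λ = -2: alg = 4, geom = 3

Step 1 — factor the characteristic polynomial to read off the algebraic multiplicities:
  χ_A(x) = (x + 2)^4

Step 2 — compute geometric multiplicities via the rank-nullity identity g(λ) = n − rank(A − λI):
  rank(A − (-2)·I) = 1, so dim ker(A − (-2)·I) = n − 1 = 3

Summary:
  λ = -2: algebraic multiplicity = 4, geometric multiplicity = 3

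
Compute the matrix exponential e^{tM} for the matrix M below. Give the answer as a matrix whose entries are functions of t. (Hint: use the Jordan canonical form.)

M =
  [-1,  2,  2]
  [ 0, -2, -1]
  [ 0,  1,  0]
e^{tM} =
  [exp(-t), 2*t*exp(-t), 2*t*exp(-t)]
  [0, -t*exp(-t) + exp(-t), -t*exp(-t)]
  [0, t*exp(-t), t*exp(-t) + exp(-t)]

Strategy: write M = P · J · P⁻¹ where J is a Jordan canonical form, so e^{tM} = P · e^{tJ} · P⁻¹, and e^{tJ} can be computed block-by-block.

M has Jordan form
J =
  [-1,  1,  0]
  [ 0, -1,  0]
  [ 0,  0, -1]
(up to reordering of blocks).

Per-block formulas:
  For a 2×2 Jordan block J_2(-1): exp(t · J_2(-1)) = e^(-1t)·(I + t·N), where N is the 2×2 nilpotent shift.
  For a 1×1 block at λ = -1: exp(t · [-1]) = [e^(-1t)].

After assembling e^{tJ} and conjugating by P, we get:

e^{tM} =
  [exp(-t), 2*t*exp(-t), 2*t*exp(-t)]
  [0, -t*exp(-t) + exp(-t), -t*exp(-t)]
  [0, t*exp(-t), t*exp(-t) + exp(-t)]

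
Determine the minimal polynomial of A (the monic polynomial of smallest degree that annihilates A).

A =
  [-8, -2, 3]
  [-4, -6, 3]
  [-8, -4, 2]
x^2 + 8*x + 16

The characteristic polynomial is χ_A(x) = (x + 4)^3, so the eigenvalues are known. The minimal polynomial is
  m_A(x) = Π_λ (x − λ)^{k_λ}
where k_λ is the size of the *largest* Jordan block for λ (equivalently, the smallest k with (A − λI)^k v = 0 for every generalised eigenvector v of λ).

  λ = -4: largest Jordan block has size 2, contributing (x + 4)^2

So m_A(x) = (x + 4)^2 = x^2 + 8*x + 16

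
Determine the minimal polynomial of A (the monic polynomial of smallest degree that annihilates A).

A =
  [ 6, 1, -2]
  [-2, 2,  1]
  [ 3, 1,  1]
x^3 - 9*x^2 + 27*x - 27

The characteristic polynomial is χ_A(x) = (x - 3)^3, so the eigenvalues are known. The minimal polynomial is
  m_A(x) = Π_λ (x − λ)^{k_λ}
where k_λ is the size of the *largest* Jordan block for λ (equivalently, the smallest k with (A − λI)^k v = 0 for every generalised eigenvector v of λ).

  λ = 3: largest Jordan block has size 3, contributing (x − 3)^3

So m_A(x) = (x - 3)^3 = x^3 - 9*x^2 + 27*x - 27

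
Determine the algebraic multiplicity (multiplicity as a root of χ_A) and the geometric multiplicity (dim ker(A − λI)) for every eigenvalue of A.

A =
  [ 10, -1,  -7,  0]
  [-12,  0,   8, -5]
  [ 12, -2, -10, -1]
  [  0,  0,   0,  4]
λ = -2: alg = 2, geom = 1; λ = 4: alg = 2, geom = 1

Step 1 — factor the characteristic polynomial to read off the algebraic multiplicities:
  χ_A(x) = (x - 4)^2*(x + 2)^2

Step 2 — compute geometric multiplicities via the rank-nullity identity g(λ) = n − rank(A − λI):
  rank(A − (-2)·I) = 3, so dim ker(A − (-2)·I) = n − 3 = 1
  rank(A − (4)·I) = 3, so dim ker(A − (4)·I) = n − 3 = 1

Summary:
  λ = -2: algebraic multiplicity = 2, geometric multiplicity = 1
  λ = 4: algebraic multiplicity = 2, geometric multiplicity = 1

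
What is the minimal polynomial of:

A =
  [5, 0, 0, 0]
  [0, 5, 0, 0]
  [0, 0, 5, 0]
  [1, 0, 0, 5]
x^2 - 10*x + 25

The characteristic polynomial is χ_A(x) = (x - 5)^4, so the eigenvalues are known. The minimal polynomial is
  m_A(x) = Π_λ (x − λ)^{k_λ}
where k_λ is the size of the *largest* Jordan block for λ (equivalently, the smallest k with (A − λI)^k v = 0 for every generalised eigenvector v of λ).

  λ = 5: largest Jordan block has size 2, contributing (x − 5)^2

So m_A(x) = (x - 5)^2 = x^2 - 10*x + 25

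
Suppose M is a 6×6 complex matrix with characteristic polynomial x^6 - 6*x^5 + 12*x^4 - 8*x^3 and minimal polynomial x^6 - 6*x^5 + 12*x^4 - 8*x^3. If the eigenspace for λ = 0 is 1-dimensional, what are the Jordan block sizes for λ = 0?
Block sizes for λ = 0: [3]

Step 1 — from the characteristic polynomial, algebraic multiplicity of λ = 0 is 3. From dim ker(M − (0)·I) = 1, there are exactly 1 Jordan blocks for λ = 0.
Step 2 — from the minimal polynomial, the factor (x − 0)^3 tells us the largest block for λ = 0 has size 3.
Step 3 — with total size 3, 1 blocks, and largest block 3, the block sizes (in nonincreasing order) are [3].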